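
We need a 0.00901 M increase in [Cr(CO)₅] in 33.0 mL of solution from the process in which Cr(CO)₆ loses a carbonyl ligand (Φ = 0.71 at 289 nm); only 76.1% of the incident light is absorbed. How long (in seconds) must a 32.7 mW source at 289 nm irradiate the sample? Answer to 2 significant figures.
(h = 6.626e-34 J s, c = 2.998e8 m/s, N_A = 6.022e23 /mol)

t ≈ 7000 s

Product: (0.00901 M)(0.033 L) = 2.973e-4 mol.
Photons that must be absorbed: 2.973e-4 / 0.71 = 4.187e-4 mol.
Incident photons needed: 4.187e-4 / 0.761 = 5.502e-4 mol.
Photon energy: hc/λ = 6.874e-19 J; per mole, 4.140e5 J mol⁻¹.
Energy required: 5.502e-4 × 4.140e5 = 227.8 J.
Time: 227.8 J / 0.0327 W = 7000 s.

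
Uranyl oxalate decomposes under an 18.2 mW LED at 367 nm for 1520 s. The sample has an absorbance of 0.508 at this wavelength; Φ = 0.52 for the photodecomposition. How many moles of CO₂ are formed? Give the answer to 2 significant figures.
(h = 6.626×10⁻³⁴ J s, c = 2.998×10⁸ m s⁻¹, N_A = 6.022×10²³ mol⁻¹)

Photon energy at 367 nm: hc/λ = (6.626×10⁻³⁴)(2.998×10⁸)/(367×10⁻⁹) = 5.413×10⁻¹⁹ J.
Energy delivered: (18.2 mW)(1520 s) = 27.66 J.
Photons incident: 27.66 / 5.413×10⁻¹⁹ = 5.110×10¹⁹, i.e. 5.110×10¹⁹/6.022×10²³ = 8.486×10⁻⁵ mol.
Fraction absorbed: 1 − 10^(−0.508) = 0.6895.
Photons absorbed: 0.6895 × 8.486×10⁻⁵ = 5.851×10⁻⁵ mol.
Product: Φ × n_abs = 0.52 × 5.851×10⁻⁵ = 3.043×10⁻⁵ mol.

3.0×10⁻⁵ mol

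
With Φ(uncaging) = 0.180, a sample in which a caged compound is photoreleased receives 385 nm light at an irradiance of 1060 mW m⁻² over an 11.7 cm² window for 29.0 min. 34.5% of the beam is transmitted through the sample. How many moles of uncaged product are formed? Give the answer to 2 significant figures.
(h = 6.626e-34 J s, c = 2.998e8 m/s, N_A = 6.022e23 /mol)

Photon energy at 385 nm: hc/λ = (6.626e-34)(2.998e8)/(385e-9) = 5.160e-19 J.
Energy delivered: (1060 mW m⁻²)(11.7e-4 m²)(1740 s) = 2.158 J.
Photons incident: 2.158 / 5.160e-19 = 4.182e18, i.e. 4.182e18/6.022e23 = 6.945e-6 mol.
Fraction absorbed: 1 − 34.5/100 = 0.6550.
Photons absorbed: 0.6550 × 6.945e-6 = 4.549e-6 mol.
Product: Φ × n_abs = 0.180 × 4.549e-6 = 8.188e-7 mol.

8.2e-7 mol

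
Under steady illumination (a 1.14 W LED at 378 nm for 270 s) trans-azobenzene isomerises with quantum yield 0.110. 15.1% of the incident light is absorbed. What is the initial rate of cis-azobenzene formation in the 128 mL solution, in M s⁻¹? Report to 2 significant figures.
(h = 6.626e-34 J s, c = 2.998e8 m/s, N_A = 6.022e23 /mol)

4.7e-7 M s⁻¹

Photon energy at 378 nm: hc/λ = (6.626e-34)(2.998e8)/(378e-9) = 5.255e-19 J.
Energy delivered: (1.14 W)(270 s) = 307.8 J.
Photons incident: 307.8 / 5.255e-19 = 5.857e20, i.e. 5.857e20/6.022e23 = 9.726e-4 mol.
Photons absorbed: 0.151 × 9.726e-4 = 1.469e-4 mol.
Product formed: 0.110 × 1.469e-4 = 1.616e-5 mol.
Rate: 1.616e-5 mol / (270 s × 0.128 L) = 4.7e-7 M s⁻¹.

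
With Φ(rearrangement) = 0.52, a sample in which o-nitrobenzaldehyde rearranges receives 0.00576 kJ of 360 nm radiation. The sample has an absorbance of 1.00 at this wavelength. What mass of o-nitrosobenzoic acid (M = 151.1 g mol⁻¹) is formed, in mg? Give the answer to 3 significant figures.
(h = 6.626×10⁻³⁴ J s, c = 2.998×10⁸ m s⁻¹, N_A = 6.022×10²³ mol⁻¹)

1.23 mg

Photon energy at 360 nm: hc/λ = (6.626×10⁻³⁴)(2.998×10⁸)/(360×10⁻⁹) = 5.518×10⁻¹⁹ J.
Incident energy: 0.00576 kJ = 5.76 J.
Photons incident: 5.76 / 5.518×10⁻¹⁹ = 1.044×10¹⁹, i.e. 1.044×10¹⁹/6.022×10²³ = 1.734×10⁻⁵ mol.
Fraction absorbed: 1 − 10^(−1.00) = 0.9000.
Photons absorbed: 0.9000 × 1.734×10⁻⁵ = 1.561×10⁻⁵ mol.
Product: Φ × n_abs = 0.52 × 1.561×10⁻⁵ = 8.117×10⁻⁶ mol.
Mass: 8.117×10⁻⁶ × 151.1 = 0.001226 g = 1.23 mg.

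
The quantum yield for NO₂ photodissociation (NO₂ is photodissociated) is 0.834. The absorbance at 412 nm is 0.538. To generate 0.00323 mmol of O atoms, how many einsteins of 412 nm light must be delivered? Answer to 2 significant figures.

5.5×10⁻⁶ einstein

Product: 0.00323 mmol = 3.23×10⁻⁶ mol.
Photons that must be absorbed: 3.23×10⁻⁶ / 0.834 = 3.873×10⁻⁶ mol.
Fraction absorbed: 1 − 10^(−0.538) = 0.7103.
Incident photons needed: 3.873×10⁻⁶ / 0.7103 = 5.453×10⁻⁶ mol.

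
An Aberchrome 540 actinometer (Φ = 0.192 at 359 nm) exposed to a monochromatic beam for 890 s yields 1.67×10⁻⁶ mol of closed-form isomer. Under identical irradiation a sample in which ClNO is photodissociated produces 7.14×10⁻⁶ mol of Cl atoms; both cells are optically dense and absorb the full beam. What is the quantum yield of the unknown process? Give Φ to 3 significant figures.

Φ = 0.821

Photons absorbed by the actinometer: 1.67×10⁻⁶ / 0.192 = 8.698×10⁻⁶ mol.
Φ(unknown) = 7.14×10⁻⁶ / 8.698×10⁻⁶ = 0.821.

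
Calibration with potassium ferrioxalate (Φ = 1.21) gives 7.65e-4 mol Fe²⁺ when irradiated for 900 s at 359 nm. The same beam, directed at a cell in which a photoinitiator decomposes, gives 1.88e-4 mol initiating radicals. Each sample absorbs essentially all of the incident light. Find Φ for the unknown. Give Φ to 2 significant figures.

Φ = 0.30

Photons absorbed by the actinometer: 7.65e-4 / 1.21 = 6.322e-4 mol.
Φ(unknown) = 1.88e-4 / 6.322e-4 = 0.30.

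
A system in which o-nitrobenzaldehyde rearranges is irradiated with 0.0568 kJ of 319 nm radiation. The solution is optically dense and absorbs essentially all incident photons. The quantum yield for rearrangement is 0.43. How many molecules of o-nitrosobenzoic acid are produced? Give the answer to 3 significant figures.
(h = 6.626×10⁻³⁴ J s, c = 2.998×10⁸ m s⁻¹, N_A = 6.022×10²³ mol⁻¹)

3.92×10¹⁹ molecules

Photon energy at 319 nm: hc/λ = (6.626×10⁻³⁴)(2.998×10⁸)/(319×10⁻⁹) = 6.227×10⁻¹⁹ J.
Incident energy: 0.0568 kJ = 56.8 J.
Photons incident: 56.8 / 6.227×10⁻¹⁹ = 9.122×10¹⁹, i.e. 9.122×10¹⁹/6.022×10²³ = 1.515×10⁻⁴ mol.
Product: Φ × n_abs = 0.43 × 1.515×10⁻⁴ = 6.515×10⁻⁵ mol.
As a count: 6.515×10⁻⁵ × 6.022×10²³ = 3.92×10¹⁹.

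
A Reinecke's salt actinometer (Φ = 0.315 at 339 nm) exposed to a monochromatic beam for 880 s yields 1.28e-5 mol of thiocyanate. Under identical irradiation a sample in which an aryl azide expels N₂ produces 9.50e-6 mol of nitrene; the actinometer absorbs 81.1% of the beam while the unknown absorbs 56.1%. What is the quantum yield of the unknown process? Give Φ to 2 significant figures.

Φ = 0.34

Photons absorbed by the actinometer: 1.28e-5 / 0.315 = 4.063e-5 mol.
Incident flux: 4.063e-5 / 0.811 = 5.010e-5 einstein.
Absorbed by unknown: 0.561 × 5.010e-5 = 2.811e-5 mol.
Φ(unknown) = 9.50e-6 / 2.811e-5 = 0.34.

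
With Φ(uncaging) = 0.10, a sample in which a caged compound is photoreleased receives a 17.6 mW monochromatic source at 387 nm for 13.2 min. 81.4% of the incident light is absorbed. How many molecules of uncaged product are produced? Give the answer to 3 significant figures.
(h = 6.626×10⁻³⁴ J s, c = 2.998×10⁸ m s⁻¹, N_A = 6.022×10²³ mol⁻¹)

2.21×10¹⁸ molecules

Photon energy at 387 nm: hc/λ = (6.626×10⁻³⁴)(2.998×10⁸)/(387×10⁻⁹) = 5.133×10⁻¹⁹ J.
Energy delivered: (17.6 mW)(792 s) = 13.94 J.
Photons incident: 13.94 / 5.133×10⁻¹⁹ = 2.716×10¹⁹, i.e. 2.716×10¹⁹/6.022×10²³ = 4.510×10⁻⁵ mol.
Photons absorbed: 0.814 × 4.510×10⁻⁵ = 3.671×10⁻⁵ mol.
Product: Φ × n_abs = 0.10 × 3.671×10⁻⁵ = 3.671×10⁻⁶ mol.
As a count: 3.671×10⁻⁶ × 6.022×10²³ = 2.21×10¹⁸.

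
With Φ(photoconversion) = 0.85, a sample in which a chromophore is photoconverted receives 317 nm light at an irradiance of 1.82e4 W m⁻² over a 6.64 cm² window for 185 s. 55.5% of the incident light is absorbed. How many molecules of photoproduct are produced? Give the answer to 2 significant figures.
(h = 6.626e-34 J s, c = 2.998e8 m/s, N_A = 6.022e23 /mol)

1.7e21 molecules

Photon energy at 317 nm: hc/λ = (6.626e-34)(2.998e8)/(317e-9) = 6.266e-19 J.
Energy delivered: (1.82e4 W m⁻²)(6.64e-4 m²)(185 s) = 2236 J.
Photons incident: 2236 / 6.266e-19 = 3.568e21, i.e. 3.568e21/6.022e23 = 0.005925 mol.
Photons absorbed: 0.555 × 0.005925 = 0.003288 mol.
Product: Φ × n_abs = 0.85 × 0.003288 = 0.002795 mol.
As a count: 0.002795 × 6.022e23 = 1.7e21.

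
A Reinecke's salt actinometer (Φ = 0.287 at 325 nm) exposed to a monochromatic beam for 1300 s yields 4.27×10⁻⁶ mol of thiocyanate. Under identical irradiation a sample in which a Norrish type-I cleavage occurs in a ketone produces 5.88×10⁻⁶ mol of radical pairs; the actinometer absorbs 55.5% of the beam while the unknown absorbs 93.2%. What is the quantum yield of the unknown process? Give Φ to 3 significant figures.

Φ = 0.235

Photons absorbed by the actinometer: 4.27×10⁻⁶ / 0.287 = 1.488×10⁻⁵ mol.
Incident flux: 1.488×10⁻⁵ / 0.555 = 2.681×10⁻⁵ einstein.
Absorbed by unknown: 0.932 × 2.681×10⁻⁵ = 2.499×10⁻⁵ mol.
Φ(unknown) = 5.88×10⁻⁶ / 2.499×10⁻⁵ = 0.235.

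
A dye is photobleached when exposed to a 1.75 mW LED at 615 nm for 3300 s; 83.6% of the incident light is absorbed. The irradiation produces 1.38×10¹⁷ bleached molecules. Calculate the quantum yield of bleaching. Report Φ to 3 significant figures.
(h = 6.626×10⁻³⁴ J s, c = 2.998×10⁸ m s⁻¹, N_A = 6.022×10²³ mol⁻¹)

Product: 1.38×10¹⁷ / 6.022×10²³ = 2.292×10⁻⁷ mol.
Photon energy at 615 nm: hc/λ = (6.626×10⁻³⁴)(2.998×10⁸)/(615×10⁻⁹) = 3.230×10⁻¹⁹ J.
Energy delivered: (1.75 mW)(3300 s) = 5.775 J.
Photons incident: 5.775 / 3.230×10⁻¹⁹ = 1.788×10¹⁹, i.e. 1.788×10¹⁹/6.022×10²³ = 2.969×10⁻⁵ mol.
Photons absorbed: 0.836 × 2.969×10⁻⁵ = 2.482×10⁻⁵ mol.
Φ = 2.292×10⁻⁷ mol / 2.482×10⁻⁵ mol photons = 0.00923.

Φ = 0.00923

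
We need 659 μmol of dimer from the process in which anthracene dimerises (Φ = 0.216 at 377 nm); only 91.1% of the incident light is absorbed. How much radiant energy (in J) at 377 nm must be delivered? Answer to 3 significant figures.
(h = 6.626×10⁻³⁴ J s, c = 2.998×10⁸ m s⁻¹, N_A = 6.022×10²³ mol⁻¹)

Product: 659 μmol = 6.59×10⁻⁴ mol.
Photons that must be absorbed: 6.59×10⁻⁴ / 0.216 = 0.003051 mol.
Incident photons needed: 0.003051 / 0.911 = 0.003349 mol.
Photon energy: hc/λ = 5.269×10⁻¹⁹ J; per mole, 3.173×10⁵ J mol⁻¹.
Energy required: 0.003349 × 3.173×10⁵ = 1060 J.

1060 J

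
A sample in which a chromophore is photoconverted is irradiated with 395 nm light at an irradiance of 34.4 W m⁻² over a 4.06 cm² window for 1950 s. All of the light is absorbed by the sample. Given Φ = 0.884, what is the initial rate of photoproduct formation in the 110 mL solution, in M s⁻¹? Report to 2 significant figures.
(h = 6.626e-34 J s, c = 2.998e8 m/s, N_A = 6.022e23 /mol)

Photon energy at 395 nm: hc/λ = (6.626e-34)(2.998e8)/(395e-9) = 5.029e-19 J.
Energy delivered: (34.4 W m⁻²)(4.06e-4 m²)(1950 s) = 27.23 J.
Photons incident: 27.23 / 5.029e-19 = 5.415e19, i.e. 5.415e19/6.022e23 = 8.992e-5 mol.
Product formed: 0.884 × 8.992e-5 = 7.949e-5 mol.
Rate: 7.949e-5 mol / (1950 s × 0.11 L) = 3.7e-7 M s⁻¹.

3.7e-7 M s⁻¹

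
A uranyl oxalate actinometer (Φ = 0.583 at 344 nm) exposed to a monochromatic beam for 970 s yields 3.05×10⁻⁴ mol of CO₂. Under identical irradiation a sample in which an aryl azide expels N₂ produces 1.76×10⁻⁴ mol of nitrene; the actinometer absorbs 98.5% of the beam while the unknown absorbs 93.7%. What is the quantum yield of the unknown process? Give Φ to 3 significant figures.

Φ = 0.354

Photons absorbed by the actinometer: 3.05×10⁻⁴ / 0.583 = 5.232×10⁻⁴ mol.
Incident flux: 5.232×10⁻⁴ / 0.985 = 5.312×10⁻⁴ einstein.
Absorbed by unknown: 0.937 × 5.312×10⁻⁴ = 4.977×10⁻⁴ mol.
Φ(unknown) = 1.76×10⁻⁴ / 4.977×10⁻⁴ = 0.354.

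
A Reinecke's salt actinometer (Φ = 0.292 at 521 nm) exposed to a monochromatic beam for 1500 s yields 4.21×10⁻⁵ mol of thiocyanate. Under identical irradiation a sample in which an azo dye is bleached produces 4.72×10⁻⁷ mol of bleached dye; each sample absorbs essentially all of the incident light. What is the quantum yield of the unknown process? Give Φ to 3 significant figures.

Φ = 0.00327

Photons absorbed by the actinometer: 4.21×10⁻⁵ / 0.292 = 1.442×10⁻⁴ mol.
Φ(unknown) = 4.72×10⁻⁷ / 1.442×10⁻⁴ = 0.00327.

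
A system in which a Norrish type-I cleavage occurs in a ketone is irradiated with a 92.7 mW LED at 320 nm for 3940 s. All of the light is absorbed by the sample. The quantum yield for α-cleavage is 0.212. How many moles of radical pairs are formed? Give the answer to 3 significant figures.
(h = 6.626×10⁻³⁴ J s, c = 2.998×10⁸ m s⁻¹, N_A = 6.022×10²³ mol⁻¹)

2.07×10⁻⁴ mol

Photon energy at 320 nm: hc/λ = (6.626×10⁻³⁴)(2.998×10⁸)/(320×10⁻⁹) = 6.208×10⁻¹⁹ J.
Energy delivered: (92.7 mW)(3940 s) = 365.2 J.
Photons incident: 365.2 / 6.208×10⁻¹⁹ = 5.883×10²⁰, i.e. 5.883×10²⁰/6.022×10²³ = 9.769×10⁻⁴ mol.
Product: Φ × n_abs = 0.212 × 9.769×10⁻⁴ = 2.071×10⁻⁴ mol.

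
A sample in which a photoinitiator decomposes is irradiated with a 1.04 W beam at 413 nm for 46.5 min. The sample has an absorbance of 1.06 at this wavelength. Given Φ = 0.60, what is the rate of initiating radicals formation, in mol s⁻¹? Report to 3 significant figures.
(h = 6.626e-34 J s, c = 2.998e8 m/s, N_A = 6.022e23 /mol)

Photon energy at 413 nm: hc/λ = (6.626e-34)(2.998e8)/(413e-9) = 4.810e-19 J.
Energy delivered: (1.04 W)(2790 s) = 2902 J.
Photons incident: 2902 / 4.810e-19 = 6.033e21, i.e. 6.033e21/6.022e23 = 0.01002 mol.
Fraction absorbed: 1 − 10^(−1.06) = 0.9129.
Photons absorbed: 0.9129 × 0.01002 = 0.009147 mol.
Product formed: 0.60 × 0.009147 = 0.005488 mol.
Rate: 0.005488 / 2790 s = 1.97e-6 mol s⁻¹.

1.97e-6 mol s⁻¹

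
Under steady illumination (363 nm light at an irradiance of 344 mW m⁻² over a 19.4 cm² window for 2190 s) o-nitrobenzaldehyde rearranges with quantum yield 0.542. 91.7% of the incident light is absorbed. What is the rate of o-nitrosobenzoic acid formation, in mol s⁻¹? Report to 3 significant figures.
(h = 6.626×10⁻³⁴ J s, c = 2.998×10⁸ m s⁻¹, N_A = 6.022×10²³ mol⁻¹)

Photon energy at 363 nm: hc/λ = (6.626×10⁻³⁴)(2.998×10⁸)/(363×10⁻⁹) = 5.472×10⁻¹⁹ J.
Energy delivered: (344 mW m⁻²)(19.4×10⁻⁴ m²)(2190 s) = 1.462 J.
Photons incident: 1.462 / 5.472×10⁻¹⁹ = 2.672×10¹⁸, i.e. 2.672×10¹⁸/6.022×10²³ = 4.437×10⁻⁶ mol.
Photons absorbed: 0.917 × 4.437×10⁻⁶ = 4.069×10⁻⁶ mol.
Product formed: 0.542 × 4.069×10⁻⁶ = 2.205×10⁻⁶ mol.
Rate: 2.205×10⁻⁶ / 2190 s = 1.01×10⁻⁹ mol s⁻¹.

1.01×10⁻⁹ mol s⁻¹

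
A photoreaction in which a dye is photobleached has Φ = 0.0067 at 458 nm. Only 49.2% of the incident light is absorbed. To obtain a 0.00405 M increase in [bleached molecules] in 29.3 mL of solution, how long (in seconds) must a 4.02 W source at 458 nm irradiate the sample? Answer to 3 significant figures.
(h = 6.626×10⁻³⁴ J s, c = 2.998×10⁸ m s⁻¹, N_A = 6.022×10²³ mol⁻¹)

t ≈ 2340 s

Product: (0.00405 M)(0.0293 L) = 1.187×10⁻⁴ mol.
Photons that must be absorbed: 1.187×10⁻⁴ / 0.0067 = 0.01772 mol.
Incident photons needed: 0.01772 / 0.492 = 0.03602 mol.
Photon energy: hc/λ = 4.337×10⁻¹⁹ J; per mole, 2.612×10⁵ J mol⁻¹.
Energy required: 0.03602 × 2.612×10⁵ = 9408 J.
Time: 9408 J / 4.02 W = 2340 s.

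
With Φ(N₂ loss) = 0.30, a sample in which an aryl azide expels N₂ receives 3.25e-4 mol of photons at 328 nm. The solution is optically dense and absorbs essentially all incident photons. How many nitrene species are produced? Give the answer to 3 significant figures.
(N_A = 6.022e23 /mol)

Product: Φ × n_abs = 0.30 × 3.25e-4 = 9.750e-5 mol.
As a count: 9.750e-5 × 6.022e23 = 5.87e19.

5.87e19 species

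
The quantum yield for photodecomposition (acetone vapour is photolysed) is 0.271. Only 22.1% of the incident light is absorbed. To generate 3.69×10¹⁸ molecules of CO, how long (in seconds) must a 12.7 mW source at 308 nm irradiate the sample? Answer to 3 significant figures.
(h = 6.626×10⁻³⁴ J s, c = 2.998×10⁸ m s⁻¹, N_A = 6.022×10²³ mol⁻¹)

t ≈ 3130 s

Product: 3.69×10¹⁸ / 6.022×10²³ = 6.128×10⁻⁶ mol.
Photons that must be absorbed: 6.128×10⁻⁶ / 0.271 = 2.261×10⁻⁵ mol.
Incident photons needed: 2.261×10⁻⁵ / 0.221 = 1.023×10⁻⁴ mol.
Photon energy: hc/λ = 6.450×10⁻¹⁹ J; per mole, 3.884×10⁵ J mol⁻¹.
Energy required: 1.023×10⁻⁴ × 3.884×10⁵ = 39.73 J.
Time: 39.73 J / 0.0127 W = 3130 s.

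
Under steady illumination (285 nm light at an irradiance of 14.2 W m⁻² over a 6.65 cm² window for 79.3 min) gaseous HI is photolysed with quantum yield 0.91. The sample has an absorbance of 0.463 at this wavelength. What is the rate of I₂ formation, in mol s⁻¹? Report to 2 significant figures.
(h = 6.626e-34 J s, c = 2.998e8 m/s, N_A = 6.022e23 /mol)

Photon energy at 285 nm: hc/λ = (6.626e-34)(2.998e8)/(285e-9) = 6.970e-19 J.
Energy delivered: (14.2 W m⁻²)(6.65e-4 m²)(4758 s) = 44.93 J.
Photons incident: 44.93 / 6.970e-19 = 6.446e19, i.e. 6.446e19/6.022e23 = 1.070e-4 mol.
Fraction absorbed: 1 − 10^(−0.463) = 0.6557.
Photons absorbed: 0.6557 × 1.070e-4 = 7.016e-5 mol.
Product formed: 0.91 × 7.016e-5 = 6.385e-5 mol.
Rate: 6.385e-5 / 4758 s = 1.3e-8 mol s⁻¹.

1.3e-8 mol s⁻¹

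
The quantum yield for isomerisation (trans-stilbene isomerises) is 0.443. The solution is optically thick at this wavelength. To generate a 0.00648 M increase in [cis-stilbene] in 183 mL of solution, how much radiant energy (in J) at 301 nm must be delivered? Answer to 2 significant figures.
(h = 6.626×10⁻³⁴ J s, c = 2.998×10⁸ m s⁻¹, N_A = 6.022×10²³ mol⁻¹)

Product: (0.00648 M)(0.183 L) = 0.001186 mol.
Photons that must be absorbed: 0.001186 / 0.443 = 0.002677 mol.
Photon energy: hc/λ = 6.600×10⁻¹⁹ J; per mole, 3.975×10⁵ J mol⁻¹.
Energy required: 0.002677 × 3.975×10⁵ = 1100 J.

1100 J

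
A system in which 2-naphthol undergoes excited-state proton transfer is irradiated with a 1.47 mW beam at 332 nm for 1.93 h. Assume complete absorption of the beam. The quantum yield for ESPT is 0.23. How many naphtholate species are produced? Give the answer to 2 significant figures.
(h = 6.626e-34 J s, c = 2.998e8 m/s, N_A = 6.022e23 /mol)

3.9e18 species

Photon energy at 332 nm: hc/λ = (6.626e-34)(2.998e8)/(332e-9) = 5.983e-19 J.
Energy delivered: (1.47 mW)(6948 s) = 10.21 J.
Photons incident: 10.21 / 5.983e-19 = 1.707e19, i.e. 1.707e19/6.022e23 = 2.835e-5 mol.
Product: Φ × n_abs = 0.23 × 2.835e-5 = 6.521e-6 mol.
As a count: 6.521e-6 × 6.022e23 = 3.9e18.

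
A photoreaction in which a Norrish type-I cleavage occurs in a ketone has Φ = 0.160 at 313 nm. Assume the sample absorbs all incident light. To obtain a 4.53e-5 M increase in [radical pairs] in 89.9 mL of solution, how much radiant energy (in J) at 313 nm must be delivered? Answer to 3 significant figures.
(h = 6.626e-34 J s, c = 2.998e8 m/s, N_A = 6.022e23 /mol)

9.73 J

Product: (4.53e-5 M)(0.0899 L) = 4.072e-6 mol.
Photons that must be absorbed: 4.072e-6 / 0.160 = 2.545e-5 mol.
Photon energy: hc/λ = 6.347e-19 J; per mole, 3.822e5 J mol⁻¹.
Energy required: 2.545e-5 × 3.822e5 = 9.73 J.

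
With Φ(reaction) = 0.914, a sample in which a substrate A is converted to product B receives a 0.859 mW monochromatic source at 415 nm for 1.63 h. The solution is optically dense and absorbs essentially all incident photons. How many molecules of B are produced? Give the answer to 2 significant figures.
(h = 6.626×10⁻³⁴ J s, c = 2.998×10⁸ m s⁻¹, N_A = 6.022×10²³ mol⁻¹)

9.6×10¹⁸ molecules

Photon energy at 415 nm: hc/λ = (6.626×10⁻³⁴)(2.998×10⁸)/(415×10⁻⁹) = 4.787×10⁻¹⁹ J.
Energy delivered: (0.859 mW)(5868 s) = 5.041 J.
Photons incident: 5.041 / 4.787×10⁻¹⁹ = 1.053×10¹⁹, i.e. 1.053×10¹⁹/6.022×10²³ = 1.749×10⁻⁵ mol.
Product: Φ × n_abs = 0.914 × 1.749×10⁻⁵ = 1.599×10⁻⁵ mol.
As a count: 1.599×10⁻⁵ × 6.022×10²³ = 9.6×10¹⁸.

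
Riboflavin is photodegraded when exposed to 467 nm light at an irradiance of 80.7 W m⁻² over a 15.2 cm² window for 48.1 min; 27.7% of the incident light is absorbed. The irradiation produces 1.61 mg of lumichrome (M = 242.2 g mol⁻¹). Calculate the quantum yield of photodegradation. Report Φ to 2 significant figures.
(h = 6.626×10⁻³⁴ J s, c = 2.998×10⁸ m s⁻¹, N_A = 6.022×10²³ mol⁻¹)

Φ = 0.017

Product: 1.61 mg / 242.2 g mol⁻¹ = 6.647×10⁻⁶ mol.
Photon energy at 467 nm: hc/λ = (6.626×10⁻³⁴)(2.998×10⁸)/(467×10⁻⁹) = 4.254×10⁻¹⁹ J.
Energy delivered: (80.7 W m⁻²)(15.2×10⁻⁴ m²)(2886 s) = 354.0 J.
Photons incident: 354.0 / 4.254×10⁻¹⁹ = 8.322×10²⁰, i.e. 8.322×10²⁰/6.022×10²³ = 0.001382 mol.
Photons absorbed: 0.277 × 0.001382 = 3.828×10⁻⁴ mol.
Φ = 6.647×10⁻⁶ mol / 3.828×10⁻⁴ mol photons = 0.017.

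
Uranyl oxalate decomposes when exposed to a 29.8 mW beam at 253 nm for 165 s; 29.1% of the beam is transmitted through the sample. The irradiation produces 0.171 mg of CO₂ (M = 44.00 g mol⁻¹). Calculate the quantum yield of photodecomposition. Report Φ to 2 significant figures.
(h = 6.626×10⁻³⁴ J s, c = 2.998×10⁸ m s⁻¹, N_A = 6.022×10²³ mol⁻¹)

Φ = 0.53

Product: 0.171 mg / 44.00 g mol⁻¹ = 3.886×10⁻⁶ mol.
Photon energy at 253 nm: hc/λ = (6.626×10⁻³⁴)(2.998×10⁸)/(253×10⁻⁹) = 7.852×10⁻¹⁹ J.
Energy delivered: (29.8 mW)(165 s) = 4.917 J.
Photons incident: 4.917 / 7.852×10⁻¹⁹ = 6.262×10¹⁸, i.e. 6.262×10¹⁸/6.022×10²³ = 1.040×10⁻⁵ mol.
Fraction absorbed: 1 − 29.1/100 = 0.7090.
Photons absorbed: 0.7090 × 1.040×10⁻⁵ = 7.374×10⁻⁶ mol.
Φ = 3.886×10⁻⁶ mol / 7.374×10⁻⁶ mol photons = 0.53.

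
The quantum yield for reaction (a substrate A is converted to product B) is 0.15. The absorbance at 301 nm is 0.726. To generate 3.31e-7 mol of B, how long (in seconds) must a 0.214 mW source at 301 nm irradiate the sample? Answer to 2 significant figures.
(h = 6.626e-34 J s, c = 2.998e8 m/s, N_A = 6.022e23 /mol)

Photons that must be absorbed: 3.31e-7 / 0.15 = 2.207e-6 mol.
Fraction absorbed: 1 − 10^(−0.726) = 0.8121.
Incident photons needed: 2.207e-6 / 0.8121 = 2.718e-6 mol.
Photon energy: hc/λ = 6.600e-19 J; per mole, 3.975e5 J mol⁻¹.
Energy required: 2.718e-6 × 3.975e5 = 1.080 J.
Time: 1.080 J / 0.000214 W = 5000 s.

t ≈ 5000 s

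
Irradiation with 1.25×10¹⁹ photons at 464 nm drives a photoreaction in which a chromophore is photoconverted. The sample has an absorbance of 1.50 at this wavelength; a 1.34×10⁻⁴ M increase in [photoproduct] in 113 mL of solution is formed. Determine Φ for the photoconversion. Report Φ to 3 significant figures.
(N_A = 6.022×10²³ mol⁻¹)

Φ = 0.753

Product: (1.34×10⁻⁴ M)(0.113 L) = 1.514×10⁻⁵ mol.
Moles of photons: 1.25×10¹⁹ / 6.022×10²³ = 2.076×10⁻⁵ mol.
Fraction absorbed: 1 − 10^(−1.50) = 0.9684.
Photons absorbed: 0.9684 × 2.076×10⁻⁵ = 2.010×10⁻⁵ mol.
Φ = 1.514×10⁻⁵ mol / 2.010×10⁻⁵ mol photons = 0.753.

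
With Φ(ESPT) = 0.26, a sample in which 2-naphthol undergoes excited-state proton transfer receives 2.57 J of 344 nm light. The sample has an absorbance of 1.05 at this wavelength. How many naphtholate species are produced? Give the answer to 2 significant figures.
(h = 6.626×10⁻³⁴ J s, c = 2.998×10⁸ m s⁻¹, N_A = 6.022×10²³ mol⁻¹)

1.1×10¹⁸ species

Photon energy at 344 nm: hc/λ = (6.626×10⁻³⁴)(2.998×10⁸)/(344×10⁻⁹) = 5.775×10⁻¹⁹ J.
Photons incident: 2.57 / 5.775×10⁻¹⁹ = 4.450×10¹⁸, i.e. 4.450×10¹⁸/6.022×10²³ = 7.390×10⁻⁶ mol.
Fraction absorbed: 1 − 10^(−1.05) = 0.9109.
Photons absorbed: 0.9109 × 7.390×10⁻⁶ = 6.732×10⁻⁶ mol.
Product: Φ × n_abs = 0.26 × 6.732×10⁻⁶ = 1.750×10⁻⁶ mol.
As a count: 1.750×10⁻⁶ × 6.022×10²³ = 1.1×10¹⁸.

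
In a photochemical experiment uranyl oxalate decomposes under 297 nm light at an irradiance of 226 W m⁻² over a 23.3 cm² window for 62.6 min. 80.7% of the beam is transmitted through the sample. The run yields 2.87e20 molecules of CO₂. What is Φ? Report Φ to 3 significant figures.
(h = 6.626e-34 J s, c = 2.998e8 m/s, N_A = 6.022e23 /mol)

Product: 2.87e20 / 6.022e23 = 4.766e-4 mol.
Photon energy at 297 nm: hc/λ = (6.626e-34)(2.998e8)/(297e-9) = 6.688e-19 J.
Energy delivered: (226 W m⁻²)(23.3e-4 m²)(3756 s) = 1978 J.
Photons incident: 1978 / 6.688e-19 = 2.958e21, i.e. 2.958e21/6.022e23 = 0.004912 mol.
Fraction absorbed: 1 − 80.7/100 = 0.1930.
Photons absorbed: 0.1930 × 0.004912 = 9.480e-4 mol.
Φ = 4.766e-4 mol / 9.480e-4 mol photons = 0.503.

Φ = 0.503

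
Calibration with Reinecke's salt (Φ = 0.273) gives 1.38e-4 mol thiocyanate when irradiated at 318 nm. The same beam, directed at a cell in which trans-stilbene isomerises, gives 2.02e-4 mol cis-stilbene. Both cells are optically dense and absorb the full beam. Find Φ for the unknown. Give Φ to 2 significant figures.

Photons absorbed by the actinometer: 1.38e-4 / 0.273 = 5.055e-4 mol.
Φ(unknown) = 2.02e-4 / 5.055e-4 = 0.40.

Φ = 0.40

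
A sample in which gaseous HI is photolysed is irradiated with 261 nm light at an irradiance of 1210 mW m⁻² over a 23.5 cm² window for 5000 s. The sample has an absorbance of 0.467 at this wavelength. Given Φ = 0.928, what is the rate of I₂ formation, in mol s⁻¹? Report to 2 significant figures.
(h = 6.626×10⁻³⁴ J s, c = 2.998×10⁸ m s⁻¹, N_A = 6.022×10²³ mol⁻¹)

Photon energy at 261 nm: hc/λ = (6.626×10⁻³⁴)(2.998×10⁸)/(261×10⁻⁹) = 7.611×10⁻¹⁹ J.
Energy delivered: (1210 mW m⁻²)(23.5×10⁻⁴ m²)(5000 s) = 14.22 J.
Photons incident: 14.22 / 7.611×10⁻¹⁹ = 1.868×10¹⁹, i.e. 1.868×10¹⁹/6.022×10²³ = 3.102×10⁻⁵ mol.
Fraction absorbed: 1 − 10^(−0.467) = 0.6588.
Photons absorbed: 0.6588 × 3.102×10⁻⁵ = 2.044×10⁻⁵ mol.
Product formed: 0.928 × 2.044×10⁻⁵ = 1.897×10⁻⁵ mol.
Rate: 1.897×10⁻⁵ / 5000 s = 3.8×10⁻⁹ mol s⁻¹.

3.8×10⁻⁹ mol s⁻¹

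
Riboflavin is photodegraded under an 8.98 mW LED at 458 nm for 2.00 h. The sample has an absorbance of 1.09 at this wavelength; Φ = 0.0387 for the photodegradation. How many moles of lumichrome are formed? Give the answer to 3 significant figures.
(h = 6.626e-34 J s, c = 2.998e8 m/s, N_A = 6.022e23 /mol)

8.80e-6 mol

Photon energy at 458 nm: hc/λ = (6.626e-34)(2.998e8)/(458e-9) = 4.337e-19 J.
Energy delivered: (8.98 mW)(7200 s) = 64.66 J.
Photons incident: 64.66 / 4.337e-19 = 1.491e20, i.e. 1.491e20/6.022e23 = 2.476e-4 mol.
Fraction absorbed: 1 − 10^(−1.09) = 0.9187.
Photons absorbed: 0.9187 × 2.476e-4 = 2.275e-4 mol.
Product: Φ × n_abs = 0.0387 × 2.275e-4 = 8.804e-6 mol.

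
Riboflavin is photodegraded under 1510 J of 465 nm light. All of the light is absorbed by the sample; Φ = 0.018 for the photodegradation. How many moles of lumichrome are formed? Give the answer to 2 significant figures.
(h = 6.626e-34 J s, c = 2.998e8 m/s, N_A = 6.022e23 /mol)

Photon energy at 465 nm: hc/λ = (6.626e-34)(2.998e8)/(465e-9) = 4.272e-19 J.
Photons incident: 1510 / 4.272e-19 = 3.535e21, i.e. 3.535e21/6.022e23 = 0.005870 mol.
Product: Φ × n_abs = 0.018 × 0.005870 = 1.057e-4 mol.

1.1e-4 mol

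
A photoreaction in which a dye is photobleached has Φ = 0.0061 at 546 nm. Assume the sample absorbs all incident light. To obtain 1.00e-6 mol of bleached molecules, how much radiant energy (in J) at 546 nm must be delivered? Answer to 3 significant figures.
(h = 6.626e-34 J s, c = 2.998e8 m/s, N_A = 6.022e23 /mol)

35.9 J

Photons that must be absorbed: 1.00e-6 / 0.0061 = 1.639e-4 mol.
Photon energy: hc/λ = 3.638e-19 J; per mole, 2.191e5 J mol⁻¹.
Energy required: 1.639e-4 × 2.191e5 = 35.9 J.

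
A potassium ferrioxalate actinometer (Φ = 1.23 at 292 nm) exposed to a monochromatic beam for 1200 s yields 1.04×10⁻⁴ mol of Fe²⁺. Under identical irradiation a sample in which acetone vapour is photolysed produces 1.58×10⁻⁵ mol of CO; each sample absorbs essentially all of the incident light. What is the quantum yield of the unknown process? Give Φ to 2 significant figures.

Φ = 0.19

Photons absorbed by the actinometer: 1.04×10⁻⁴ / 1.23 = 8.455×10⁻⁵ mol.
Φ(unknown) = 1.58×10⁻⁵ / 8.455×10⁻⁵ = 0.19.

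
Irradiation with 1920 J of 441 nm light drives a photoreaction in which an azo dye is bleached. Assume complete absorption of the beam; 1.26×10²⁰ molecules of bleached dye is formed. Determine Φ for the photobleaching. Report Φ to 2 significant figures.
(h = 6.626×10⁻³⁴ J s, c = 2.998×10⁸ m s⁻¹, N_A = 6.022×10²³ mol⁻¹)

Φ = 0.030

Product: 1.26×10²⁰ / 6.022×10²³ = 2.092×10⁻⁴ mol.
Photon energy at 441 nm: hc/λ = (6.626×10⁻³⁴)(2.998×10⁸)/(441×10⁻⁹) = 4.504×10⁻¹⁹ J.
Photons incident: 1920 / 4.504×10⁻¹⁹ = 4.263×10²¹, i.e. 4.263×10²¹/6.022×10²³ = 0.007079 mol.
Φ = 2.092×10⁻⁴ mol / 0.007079 mol photons = 0.030.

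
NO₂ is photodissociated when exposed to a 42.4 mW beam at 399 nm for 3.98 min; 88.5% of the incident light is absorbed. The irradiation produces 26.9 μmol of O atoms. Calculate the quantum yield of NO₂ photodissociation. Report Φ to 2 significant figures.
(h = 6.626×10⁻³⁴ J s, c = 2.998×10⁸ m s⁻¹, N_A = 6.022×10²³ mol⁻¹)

Φ = 0.90

Product: 26.9 μmol = 2.69×10⁻⁵ mol.
Photon energy at 399 nm: hc/λ = (6.626×10⁻³⁴)(2.998×10⁸)/(399×10⁻⁹) = 4.979×10⁻¹⁹ J.
Energy delivered: (42.4 mW)(238.8 s) = 10.13 J.
Photons incident: 10.13 / 4.979×10⁻¹⁹ = 2.035×10¹⁹, i.e. 2.035×10¹⁹/6.022×10²³ = 3.379×10⁻⁵ mol.
Photons absorbed: 0.885 × 3.379×10⁻⁵ = 2.990×10⁻⁵ mol.
Φ = 2.69×10⁻⁵ mol / 2.990×10⁻⁵ mol photons = 0.90.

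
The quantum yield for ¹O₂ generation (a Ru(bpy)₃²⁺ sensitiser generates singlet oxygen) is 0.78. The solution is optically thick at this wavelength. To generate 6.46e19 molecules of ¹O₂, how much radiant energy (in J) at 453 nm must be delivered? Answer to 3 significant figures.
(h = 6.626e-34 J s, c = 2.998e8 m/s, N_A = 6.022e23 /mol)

Product: 6.46e19 / 6.022e23 = 1.073e-4 mol.
Photons that must be absorbed: 1.073e-4 / 0.78 = 1.376e-4 mol.
Photon energy: hc/λ = 4.385e-19 J; per mole, 2.641e5 J mol⁻¹.
Energy required: 1.376e-4 × 2.641e5 = 36.3 J.

36.3 J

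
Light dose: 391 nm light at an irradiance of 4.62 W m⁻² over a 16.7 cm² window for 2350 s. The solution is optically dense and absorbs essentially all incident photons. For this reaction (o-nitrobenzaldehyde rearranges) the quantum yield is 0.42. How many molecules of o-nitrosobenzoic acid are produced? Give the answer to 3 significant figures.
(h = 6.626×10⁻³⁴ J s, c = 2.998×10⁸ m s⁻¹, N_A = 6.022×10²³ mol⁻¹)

Photon energy at 391 nm: hc/λ = (6.626×10⁻³⁴)(2.998×10⁸)/(391×10⁻⁹) = 5.080×10⁻¹⁹ J.
Energy delivered: (4.62 W m⁻²)(16.7×10⁻⁴ m²)(2350 s) = 18.13 J.
Photons incident: 18.13 / 5.080×10⁻¹⁹ = 3.569×10¹⁹, i.e. 3.569×10¹⁹/6.022×10²³ = 5.927×10⁻⁵ mol.
Product: Φ × n_abs = 0.42 × 5.927×10⁻⁵ = 2.489×10⁻⁵ mol.
As a count: 2.489×10⁻⁵ × 6.022×10²³ = 1.50×10¹⁹.

1.50×10¹⁹ molecules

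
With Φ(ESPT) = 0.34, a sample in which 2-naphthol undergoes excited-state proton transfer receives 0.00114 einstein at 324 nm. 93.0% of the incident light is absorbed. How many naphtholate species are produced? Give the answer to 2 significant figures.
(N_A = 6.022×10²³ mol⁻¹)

2.2×10²⁰ species

Photons absorbed: 0.930 × 0.00114 = 0.001060 mol.
Product: Φ × n_abs = 0.34 × 0.001060 = 3.604×10⁻⁴ mol.
As a count: 3.604×10⁻⁴ × 6.022×10²³ = 2.2×10²⁰.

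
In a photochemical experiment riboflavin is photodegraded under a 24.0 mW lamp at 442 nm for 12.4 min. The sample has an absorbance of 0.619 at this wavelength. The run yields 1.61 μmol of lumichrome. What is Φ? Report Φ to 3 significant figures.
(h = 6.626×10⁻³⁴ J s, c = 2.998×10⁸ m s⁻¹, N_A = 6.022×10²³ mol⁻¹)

Product: 1.61 μmol = 1.61×10⁻⁶ mol.
Photon energy at 442 nm: hc/λ = (6.626×10⁻³⁴)(2.998×10⁸)/(442×10⁻⁹) = 4.494×10⁻¹⁹ J.
Energy delivered: (24.0 mW)(744 s) = 17.86 J.
Photons incident: 17.86 / 4.494×10⁻¹⁹ = 3.974×10¹⁹, i.e. 3.974×10¹⁹/6.022×10²³ = 6.599×10⁻⁵ mol.
Fraction absorbed: 1 − 10^(−0.619) = 0.7596.
Photons absorbed: 0.7596 × 6.599×10⁻⁵ = 5.013×10⁻⁵ mol.
Φ = 1.61×10⁻⁶ mol / 5.013×10⁻⁵ mol photons = 0.0321.

Φ = 0.0321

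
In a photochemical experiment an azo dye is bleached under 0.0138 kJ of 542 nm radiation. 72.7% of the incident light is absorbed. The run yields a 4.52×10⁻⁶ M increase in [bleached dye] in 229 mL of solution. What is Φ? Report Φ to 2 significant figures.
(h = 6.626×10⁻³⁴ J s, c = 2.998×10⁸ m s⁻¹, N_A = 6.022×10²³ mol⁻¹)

Product: (4.52×10⁻⁶ M)(0.229 L) = 1.035×10⁻⁶ mol.
Photon energy at 542 nm: hc/λ = (6.626×10⁻³⁴)(2.998×10⁸)/(542×10⁻⁹) = 3.665×10⁻¹⁹ J.
Incident energy: 0.0138 kJ = 13.8 J.
Photons incident: 13.8 / 3.665×10⁻¹⁹ = 3.765×10¹⁹, i.e. 3.765×10¹⁹/6.022×10²³ = 6.252×10⁻⁵ mol.
Photons absorbed: 0.727 × 6.252×10⁻⁵ = 4.545×10⁻⁵ mol.
Φ = 1.035×10⁻⁶ mol / 4.545×10⁻⁵ mol photons = 0.023.

Φ = 0.023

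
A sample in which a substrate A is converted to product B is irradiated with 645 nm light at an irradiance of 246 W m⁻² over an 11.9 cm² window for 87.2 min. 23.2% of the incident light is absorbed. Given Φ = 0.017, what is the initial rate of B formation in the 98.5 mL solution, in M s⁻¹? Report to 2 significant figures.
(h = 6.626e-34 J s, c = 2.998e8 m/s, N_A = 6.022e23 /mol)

Photon energy at 645 nm: hc/λ = (6.626e-34)(2.998e8)/(645e-9) = 3.080e-19 J.
Energy delivered: (246 W m⁻²)(11.9e-4 m²)(5232 s) = 1532 J.
Photons incident: 1532 / 3.080e-19 = 4.974e21, i.e. 4.974e21/6.022e23 = 0.008260 mol.
Photons absorbed: 0.232 × 0.008260 = 0.001916 mol.
Product formed: 0.017 × 0.001916 = 3.257e-5 mol.
Rate: 3.257e-5 mol / (5232 s × 0.0985 L) = 6.3e-8 M s⁻¹.

6.3e-8 M s⁻¹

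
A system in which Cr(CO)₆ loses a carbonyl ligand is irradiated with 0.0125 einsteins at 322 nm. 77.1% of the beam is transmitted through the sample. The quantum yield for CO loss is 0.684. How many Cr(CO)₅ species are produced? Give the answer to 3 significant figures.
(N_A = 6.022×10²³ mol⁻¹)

Fraction absorbed: 1 − 77.1/100 = 0.2290.
Photons absorbed: 0.2290 × 0.0125 = 0.002863 mol.
Product: Φ × n_abs = 0.684 × 0.002863 = 0.001958 mol.
As a count: 0.001958 × 6.022×10²³ = 1.18×10²¹.

1.18×10²¹ species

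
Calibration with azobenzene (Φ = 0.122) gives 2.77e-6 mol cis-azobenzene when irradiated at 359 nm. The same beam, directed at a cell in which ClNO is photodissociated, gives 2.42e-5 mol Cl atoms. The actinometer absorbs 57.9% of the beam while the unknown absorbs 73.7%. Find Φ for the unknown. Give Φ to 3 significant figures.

Photons absorbed by the actinometer: 2.77e-6 / 0.122 = 2.270e-5 mol.
Incident flux: 2.270e-5 / 0.579 = 3.921e-5 einstein.
Absorbed by unknown: 0.737 × 3.921e-5 = 2.890e-5 mol.
Φ(unknown) = 2.42e-5 / 2.890e-5 = 0.837.

Φ = 0.837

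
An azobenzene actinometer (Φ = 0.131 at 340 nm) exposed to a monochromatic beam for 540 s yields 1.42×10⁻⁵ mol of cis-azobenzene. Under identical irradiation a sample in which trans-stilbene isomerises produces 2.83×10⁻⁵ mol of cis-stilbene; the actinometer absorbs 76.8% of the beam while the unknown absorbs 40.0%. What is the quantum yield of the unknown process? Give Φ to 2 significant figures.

Photons absorbed by the actinometer: 1.42×10⁻⁵ / 0.131 = 1.084×10⁻⁴ mol.
Incident flux: 1.084×10⁻⁴ / 0.768 = 1.411×10⁻⁴ einstein.
Absorbed by unknown: 0.400 × 1.411×10⁻⁴ = 5.644×10⁻⁵ mol.
Φ(unknown) = 2.83×10⁻⁵ / 5.644×10⁻⁵ = 0.50.

Φ = 0.50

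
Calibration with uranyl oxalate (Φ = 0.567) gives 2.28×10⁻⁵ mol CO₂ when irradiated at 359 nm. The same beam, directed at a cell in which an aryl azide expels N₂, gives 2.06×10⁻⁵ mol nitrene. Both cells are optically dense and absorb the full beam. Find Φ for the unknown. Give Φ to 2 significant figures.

Photons absorbed by the actinometer: 2.28×10⁻⁵ / 0.567 = 4.021×10⁻⁵ mol.
Φ(unknown) = 2.06×10⁻⁵ / 4.021×10⁻⁵ = 0.51.

Φ = 0.51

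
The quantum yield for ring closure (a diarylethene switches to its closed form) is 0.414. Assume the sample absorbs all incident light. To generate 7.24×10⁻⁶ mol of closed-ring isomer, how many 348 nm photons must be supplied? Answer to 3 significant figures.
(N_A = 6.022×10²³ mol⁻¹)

1.05×10¹⁹ photons

Photons that must be absorbed: 7.24×10⁻⁶ / 0.414 = 1.749×10⁻⁵ mol.
Photon count: 1.749×10⁻⁵ × 6.022×10²³ = 1.05×10¹⁹.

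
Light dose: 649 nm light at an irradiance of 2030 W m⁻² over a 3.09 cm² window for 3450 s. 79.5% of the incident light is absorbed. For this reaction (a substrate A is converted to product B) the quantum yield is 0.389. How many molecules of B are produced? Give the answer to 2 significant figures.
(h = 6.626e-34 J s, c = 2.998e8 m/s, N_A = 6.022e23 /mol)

2.2e21 molecules

Photon energy at 649 nm: hc/λ = (6.626e-34)(2.998e8)/(649e-9) = 3.061e-19 J.
Energy delivered: (2030 W m⁻²)(3.09e-4 m²)(3450 s) = 2164 J.
Photons incident: 2164 / 3.061e-19 = 7.070e21, i.e. 7.070e21/6.022e23 = 0.01174 mol.
Photons absorbed: 0.795 × 0.01174 = 0.009333 mol.
Product: Φ × n_abs = 0.389 × 0.009333 = 0.003631 mol.
As a count: 0.003631 × 6.022e23 = 2.2e21.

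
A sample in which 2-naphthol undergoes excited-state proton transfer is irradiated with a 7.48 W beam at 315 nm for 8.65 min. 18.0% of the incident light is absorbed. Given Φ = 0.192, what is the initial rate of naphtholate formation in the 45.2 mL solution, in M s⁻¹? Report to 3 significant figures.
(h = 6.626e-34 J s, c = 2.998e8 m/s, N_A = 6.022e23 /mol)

Photon energy at 315 nm: hc/λ = (6.626e-34)(2.998e8)/(315e-9) = 6.306e-19 J.
Energy delivered: (7.48 W)(519 s) = 3882 J.
Photons incident: 3882 / 6.306e-19 = 6.156e21, i.e. 6.156e21/6.022e23 = 0.01022 mol.
Photons absorbed: 0.180 × 0.01022 = 0.001840 mol.
Product formed: 0.192 × 0.001840 = 3.533e-4 mol.
Rate: 3.533e-4 mol / (519 s × 0.0452 L) = 1.51e-5 M s⁻¹.

1.51e-5 M s⁻¹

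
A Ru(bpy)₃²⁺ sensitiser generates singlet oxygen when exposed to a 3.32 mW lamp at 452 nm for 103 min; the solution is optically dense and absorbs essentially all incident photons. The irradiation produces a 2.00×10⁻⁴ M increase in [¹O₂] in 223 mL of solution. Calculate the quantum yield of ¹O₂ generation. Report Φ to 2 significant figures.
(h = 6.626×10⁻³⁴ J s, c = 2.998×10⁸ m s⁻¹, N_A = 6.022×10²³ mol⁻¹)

Φ = 0.58

Product: (2.00×10⁻⁴ M)(0.223 L) = 4.460×10⁻⁵ mol.
Photon energy at 452 nm: hc/λ = (6.626×10⁻³⁴)(2.998×10⁸)/(452×10⁻⁹) = 4.395×10⁻¹⁹ J.
Energy delivered: (3.32 mW)(6180 s) = 20.52 J.
Photons incident: 20.52 / 4.395×10⁻¹⁹ = 4.669×10¹⁹, i.e. 4.669×10¹⁹/6.022×10²³ = 7.753×10⁻⁵ mol.
Φ = 4.460×10⁻⁵ mol / 7.753×10⁻⁵ mol photons = 0.58.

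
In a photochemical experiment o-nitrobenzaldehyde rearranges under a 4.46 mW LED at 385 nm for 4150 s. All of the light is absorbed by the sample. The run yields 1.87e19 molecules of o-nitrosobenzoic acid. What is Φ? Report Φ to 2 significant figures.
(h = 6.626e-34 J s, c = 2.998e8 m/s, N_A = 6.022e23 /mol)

Product: 1.87e19 / 6.022e23 = 3.105e-5 mol.
Photon energy at 385 nm: hc/λ = (6.626e-34)(2.998e8)/(385e-9) = 5.160e-19 J.
Energy delivered: (4.46 mW)(4150 s) = 18.51 J.
Photons incident: 18.51 / 5.160e-19 = 3.587e19, i.e. 3.587e19/6.022e23 = 5.956e-5 mol.
Φ = 3.105e-5 mol / 5.956e-5 mol photons = 0.52.

Φ = 0.52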